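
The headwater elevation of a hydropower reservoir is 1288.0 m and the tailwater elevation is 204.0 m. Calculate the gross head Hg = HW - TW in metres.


Hg = 1288.0 - 204.0 = 1084.0000 m


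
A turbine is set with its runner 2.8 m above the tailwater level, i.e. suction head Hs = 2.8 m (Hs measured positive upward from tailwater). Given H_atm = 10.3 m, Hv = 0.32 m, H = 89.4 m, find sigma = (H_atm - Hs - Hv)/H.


sigma = (10.3 - 2.8 - 0.32) / 89.4 = 0.0803


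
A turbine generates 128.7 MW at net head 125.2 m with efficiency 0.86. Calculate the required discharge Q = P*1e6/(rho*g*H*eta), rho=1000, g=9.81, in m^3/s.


Q = 128.7 * 1e6 / (1000 * 9.81 * 125.2 * 0.86) = 121.8447 m^3/s


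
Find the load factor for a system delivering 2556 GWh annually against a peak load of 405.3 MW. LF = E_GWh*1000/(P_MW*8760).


LF = 2556 * 1000 / (405.3 * 8760) = 0.7199


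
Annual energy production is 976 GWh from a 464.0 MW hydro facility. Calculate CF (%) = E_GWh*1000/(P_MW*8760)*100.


CF = 976 * 1000 / (464.0 * 8760) * 100 = 24.0120 %


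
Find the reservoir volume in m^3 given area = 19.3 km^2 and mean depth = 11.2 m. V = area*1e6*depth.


V = 19.3 * 1e6 * 11.2 = 2.1616e+08 m^3


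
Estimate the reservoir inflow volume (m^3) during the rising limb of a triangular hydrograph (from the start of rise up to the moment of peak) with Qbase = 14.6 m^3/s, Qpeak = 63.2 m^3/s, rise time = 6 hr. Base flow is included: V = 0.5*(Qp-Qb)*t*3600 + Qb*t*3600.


V = 0.5*(63.2 - 14.6)*6*3600 + 14.6*6*3600 = 840240.0000 m^3


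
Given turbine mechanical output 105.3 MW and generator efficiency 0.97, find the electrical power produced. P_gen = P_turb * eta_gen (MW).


P_gen = 105.3 * 0.97 = 102.1410 MW


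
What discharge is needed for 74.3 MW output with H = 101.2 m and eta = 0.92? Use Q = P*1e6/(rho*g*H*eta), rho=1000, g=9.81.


Q = 74.3 * 1e6 / (1000 * 9.81 * 101.2 * 0.92) = 81.3489 m^3/s


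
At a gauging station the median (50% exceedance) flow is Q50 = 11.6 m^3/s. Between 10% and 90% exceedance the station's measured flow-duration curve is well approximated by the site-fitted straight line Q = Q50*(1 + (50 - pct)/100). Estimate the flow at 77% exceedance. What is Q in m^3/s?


Q = 11.6 * (1 + (50 - 77)/100) = 8.4680 m^3/s


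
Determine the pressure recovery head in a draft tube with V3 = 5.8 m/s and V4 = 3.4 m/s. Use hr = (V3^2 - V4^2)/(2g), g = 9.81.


hr = (5.8^2 - 3.4^2) / (2*9.81) = 1.1254 m


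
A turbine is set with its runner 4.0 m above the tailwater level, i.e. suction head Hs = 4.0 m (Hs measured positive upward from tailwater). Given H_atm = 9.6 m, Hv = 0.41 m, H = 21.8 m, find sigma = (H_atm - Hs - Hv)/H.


sigma = (9.6 - 4.0 - 0.41) / 21.8 = 0.2381


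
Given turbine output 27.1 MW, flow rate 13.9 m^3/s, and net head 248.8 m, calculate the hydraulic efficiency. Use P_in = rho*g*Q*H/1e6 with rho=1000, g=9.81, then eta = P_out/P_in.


P_in = 1000 * 9.81 * 13.9 * 248.8 / 1e6 = 33.9261 MW
eta = 27.1 / 33.9261 = 0.7988


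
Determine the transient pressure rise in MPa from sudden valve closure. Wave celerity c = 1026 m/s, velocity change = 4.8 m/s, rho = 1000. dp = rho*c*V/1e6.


dp = 1000 * 1026 * 4.8 / 1e6 = 4.9248 MPa


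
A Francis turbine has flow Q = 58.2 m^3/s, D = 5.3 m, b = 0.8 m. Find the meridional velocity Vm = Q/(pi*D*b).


Vm = 58.2 / (pi * 5.3 * 0.8) = 4.3693 m/s


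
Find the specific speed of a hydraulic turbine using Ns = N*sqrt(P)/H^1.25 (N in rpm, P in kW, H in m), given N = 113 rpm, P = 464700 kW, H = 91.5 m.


Ns = 113 * 464700^0.5 / 91.5^1.25 = 272.2002


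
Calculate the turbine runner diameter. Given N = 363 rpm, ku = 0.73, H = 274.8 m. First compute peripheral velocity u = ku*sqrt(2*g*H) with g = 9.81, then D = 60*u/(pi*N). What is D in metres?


u = 0.73 * sqrt(2*9.81*274.8) = 53.6020 m/s
D = 60 * 53.6020 / (pi * 363) = 2.8202 m


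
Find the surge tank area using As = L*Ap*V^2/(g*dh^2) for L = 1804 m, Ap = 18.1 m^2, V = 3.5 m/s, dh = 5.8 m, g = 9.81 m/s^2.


As = 1804 * 18.1 * 3.5^2 / (9.81 * 5.8^2) = 1212.0658 m^2


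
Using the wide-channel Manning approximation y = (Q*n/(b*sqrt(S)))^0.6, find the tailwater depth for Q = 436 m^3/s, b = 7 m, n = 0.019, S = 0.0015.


y = (436 * 0.019 / (7 * 0.0015^0.5))^0.6 = 7.7814 m


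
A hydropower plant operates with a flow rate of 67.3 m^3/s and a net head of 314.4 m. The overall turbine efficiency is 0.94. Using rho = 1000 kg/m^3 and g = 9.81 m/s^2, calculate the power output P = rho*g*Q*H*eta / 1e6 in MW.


P = 1000 * 9.81 * 67.3 * 314.4 * 0.94 / 1e6 = 195.1167 MW


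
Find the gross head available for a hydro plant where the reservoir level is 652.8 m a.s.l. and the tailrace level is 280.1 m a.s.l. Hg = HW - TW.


Hg = 652.8 - 280.1 = 372.7000 m


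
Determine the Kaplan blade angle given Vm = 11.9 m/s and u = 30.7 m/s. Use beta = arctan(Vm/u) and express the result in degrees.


beta = arctan(11.9 / 30.7) = 21.1874 degrees


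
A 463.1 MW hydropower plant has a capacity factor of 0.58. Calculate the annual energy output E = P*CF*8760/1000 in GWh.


E = 463.1 * 0.58 * 8760 / 1000 = 2352.9185 GWh


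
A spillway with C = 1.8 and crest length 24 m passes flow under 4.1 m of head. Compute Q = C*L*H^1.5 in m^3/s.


Q = 1.8 * 24 * 4.1^1.5 = 358.6407 m^3/s


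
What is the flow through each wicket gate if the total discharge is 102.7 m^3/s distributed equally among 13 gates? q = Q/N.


q = 102.7 / 13 = 7.9000 m^3/s


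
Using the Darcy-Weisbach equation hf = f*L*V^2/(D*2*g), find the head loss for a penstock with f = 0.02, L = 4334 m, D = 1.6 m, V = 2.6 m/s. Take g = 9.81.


hf = 0.02 * 4334 * 2.6^2 / (1.6 * 2 * 9.81) = 18.6658 m


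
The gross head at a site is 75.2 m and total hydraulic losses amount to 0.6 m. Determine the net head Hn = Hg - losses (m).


Hn = 75.2 - 0.6 = 74.6000 m


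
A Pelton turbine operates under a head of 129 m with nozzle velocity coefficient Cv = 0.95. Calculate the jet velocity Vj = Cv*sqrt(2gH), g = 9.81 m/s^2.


Vj = 0.95 * sqrt(2*9.81*129) = 47.7934 m/s


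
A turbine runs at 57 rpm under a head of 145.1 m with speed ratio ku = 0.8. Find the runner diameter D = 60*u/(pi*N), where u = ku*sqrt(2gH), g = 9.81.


u = 0.8 * sqrt(2*9.81*145.1) = 42.6848 m/s
D = 60 * 42.6848 / (pi * 57) = 14.3021 m


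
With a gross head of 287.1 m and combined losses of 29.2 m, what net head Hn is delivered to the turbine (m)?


Hn = 287.1 - 29.2 = 257.9000 m


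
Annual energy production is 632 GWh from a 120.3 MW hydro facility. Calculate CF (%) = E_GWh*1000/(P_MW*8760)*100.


CF = 632 * 1000 / (120.3 * 8760) * 100 = 59.9718 %


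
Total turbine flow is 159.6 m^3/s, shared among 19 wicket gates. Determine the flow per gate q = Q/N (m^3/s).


q = 159.6 / 19 = 8.4000 m^3/s


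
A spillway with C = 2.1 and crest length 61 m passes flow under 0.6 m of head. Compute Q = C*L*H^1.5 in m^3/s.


Q = 2.1 * 61 * 0.6^1.5 = 59.5355 m^3/s


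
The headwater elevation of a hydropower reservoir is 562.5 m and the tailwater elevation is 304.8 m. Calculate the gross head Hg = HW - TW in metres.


Hg = 562.5 - 304.8 = 257.7000 m


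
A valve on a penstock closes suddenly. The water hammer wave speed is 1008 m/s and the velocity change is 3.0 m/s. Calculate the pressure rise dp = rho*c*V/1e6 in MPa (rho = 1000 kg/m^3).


dp = 1000 * 1008 * 3.0 / 1e6 = 3.0240 MPa


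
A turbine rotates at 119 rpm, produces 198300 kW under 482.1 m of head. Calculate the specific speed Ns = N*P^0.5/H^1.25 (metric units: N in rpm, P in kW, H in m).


Ns = 119 * 198300^0.5 / 482.1^1.25 = 23.4578


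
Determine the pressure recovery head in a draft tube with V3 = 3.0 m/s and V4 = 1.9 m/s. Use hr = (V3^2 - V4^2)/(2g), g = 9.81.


hr = (3.0^2 - 1.9^2) / (2*9.81) = 0.2747 m


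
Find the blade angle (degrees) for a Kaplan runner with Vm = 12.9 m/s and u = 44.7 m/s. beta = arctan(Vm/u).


beta = arctan(12.9 / 44.7) = 16.0976 degrees


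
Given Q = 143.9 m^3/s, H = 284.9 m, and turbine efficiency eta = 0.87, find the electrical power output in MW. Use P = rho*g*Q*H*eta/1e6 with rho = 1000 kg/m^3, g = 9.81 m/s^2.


P = 1000 * 9.81 * 143.9 * 284.9 * 0.87 / 1e6 = 349.8980 MW


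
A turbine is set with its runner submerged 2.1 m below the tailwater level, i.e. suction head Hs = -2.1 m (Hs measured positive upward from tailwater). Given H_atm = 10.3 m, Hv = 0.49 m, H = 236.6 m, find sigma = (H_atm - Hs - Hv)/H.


sigma = (10.3 - (-2.1) - 0.49) / 236.6 = 0.0503


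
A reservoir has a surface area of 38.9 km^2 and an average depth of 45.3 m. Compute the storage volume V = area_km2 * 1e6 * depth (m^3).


V = 38.9 * 1e6 * 45.3 = 1.7622e+09 m^3


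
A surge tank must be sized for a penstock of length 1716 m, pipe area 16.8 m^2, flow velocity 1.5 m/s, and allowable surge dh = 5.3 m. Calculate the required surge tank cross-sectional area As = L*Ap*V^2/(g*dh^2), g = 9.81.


As = 1716 * 16.8 * 1.5^2 / (9.81 * 5.3^2) = 235.3902 m^2


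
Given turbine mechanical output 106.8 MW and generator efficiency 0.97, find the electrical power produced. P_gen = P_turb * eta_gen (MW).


P_gen = 106.8 * 0.97 = 103.5960 MW


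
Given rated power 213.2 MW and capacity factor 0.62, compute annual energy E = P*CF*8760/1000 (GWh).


E = 213.2 * 0.62 * 8760 / 1000 = 1157.9318 GWh


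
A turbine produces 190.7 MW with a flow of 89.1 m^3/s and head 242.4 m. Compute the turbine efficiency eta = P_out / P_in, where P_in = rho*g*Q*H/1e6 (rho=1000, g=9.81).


P_in = 1000 * 9.81 * 89.1 * 242.4 / 1e6 = 211.8748 MW
eta = 190.7 / 211.8748 = 0.9001


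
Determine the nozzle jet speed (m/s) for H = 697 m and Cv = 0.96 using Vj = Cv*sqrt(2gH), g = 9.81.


Vj = 0.96 * sqrt(2*9.81*697) = 112.2631 m/s


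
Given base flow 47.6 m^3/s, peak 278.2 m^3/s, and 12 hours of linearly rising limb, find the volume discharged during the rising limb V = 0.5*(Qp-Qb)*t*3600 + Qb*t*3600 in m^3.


V = 0.5*(278.2 - 47.6)*12*3600 + 47.6*12*3600 = 7.0373e+06 m^3


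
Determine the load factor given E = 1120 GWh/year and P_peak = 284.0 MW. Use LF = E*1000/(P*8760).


LF = 1120 * 1000 / (284.0 * 8760) = 0.4502


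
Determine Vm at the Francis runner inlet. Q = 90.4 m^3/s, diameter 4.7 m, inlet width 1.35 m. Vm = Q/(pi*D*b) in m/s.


Vm = 90.4 / (pi * 4.7 * 1.35) = 4.5351 m/s


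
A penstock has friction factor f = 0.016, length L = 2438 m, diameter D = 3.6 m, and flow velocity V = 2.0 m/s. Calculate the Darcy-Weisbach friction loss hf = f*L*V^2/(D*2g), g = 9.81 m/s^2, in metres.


hf = 0.016 * 2438 * 2.0^2 / (3.6 * 2 * 9.81) = 2.2091 m


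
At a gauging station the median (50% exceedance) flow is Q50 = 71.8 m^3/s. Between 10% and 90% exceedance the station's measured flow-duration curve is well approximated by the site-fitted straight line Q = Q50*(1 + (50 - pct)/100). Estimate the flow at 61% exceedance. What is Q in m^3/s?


Q = 71.8 * (1 + (50 - 61)/100) = 63.9020 m^3/s


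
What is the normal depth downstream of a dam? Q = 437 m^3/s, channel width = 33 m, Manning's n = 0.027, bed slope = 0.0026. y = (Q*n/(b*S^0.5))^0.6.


y = (437 * 0.027 / (33 * 0.0026^0.5))^0.6 = 3.2174 m


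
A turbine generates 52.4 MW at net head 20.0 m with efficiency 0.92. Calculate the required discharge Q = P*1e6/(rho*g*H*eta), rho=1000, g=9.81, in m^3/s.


Q = 52.4 * 1e6 / (1000 * 9.81 * 20.0 * 0.92) = 290.2983 m^3/s


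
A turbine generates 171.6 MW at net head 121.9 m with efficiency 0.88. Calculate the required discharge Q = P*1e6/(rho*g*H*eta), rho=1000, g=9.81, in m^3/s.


Q = 171.6 * 1e6 / (1000 * 9.81 * 121.9 * 0.88) = 163.0654 m^3/s


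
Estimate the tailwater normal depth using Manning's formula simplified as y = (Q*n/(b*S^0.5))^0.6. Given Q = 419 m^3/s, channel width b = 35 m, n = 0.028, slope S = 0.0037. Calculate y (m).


y = (419 * 0.028 / (35 * 0.0037^0.5))^0.6 = 2.7843 m


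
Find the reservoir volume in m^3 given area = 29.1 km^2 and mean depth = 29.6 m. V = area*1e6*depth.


V = 29.1 * 1e6 * 29.6 = 8.6136e+08 m^3


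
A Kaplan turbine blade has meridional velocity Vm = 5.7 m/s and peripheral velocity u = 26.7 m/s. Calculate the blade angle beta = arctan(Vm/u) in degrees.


beta = arctan(5.7 / 26.7) = 12.0508 degrees


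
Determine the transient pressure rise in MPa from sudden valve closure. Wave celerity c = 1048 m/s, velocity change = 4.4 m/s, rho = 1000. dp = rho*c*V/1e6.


dp = 1000 * 1048 * 4.4 / 1e6 = 4.6112 MPa


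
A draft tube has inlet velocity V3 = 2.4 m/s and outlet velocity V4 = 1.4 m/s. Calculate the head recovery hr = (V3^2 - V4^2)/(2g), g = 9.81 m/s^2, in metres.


hr = (2.4^2 - 1.4^2) / (2*9.81) = 0.1937 m


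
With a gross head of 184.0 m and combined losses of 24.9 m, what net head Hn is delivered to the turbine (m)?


Hn = 184.0 - 24.9 = 159.1000 m


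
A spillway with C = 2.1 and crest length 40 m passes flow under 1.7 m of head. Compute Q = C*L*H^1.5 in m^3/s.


Q = 2.1 * 40 * 1.7^1.5 = 186.1884 m^3/s


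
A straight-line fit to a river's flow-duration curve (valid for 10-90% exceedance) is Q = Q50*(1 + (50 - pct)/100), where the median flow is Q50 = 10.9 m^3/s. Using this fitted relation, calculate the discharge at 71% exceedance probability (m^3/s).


Q = 10.9 * (1 + (50 - 71)/100) = 8.6110 m^3/s


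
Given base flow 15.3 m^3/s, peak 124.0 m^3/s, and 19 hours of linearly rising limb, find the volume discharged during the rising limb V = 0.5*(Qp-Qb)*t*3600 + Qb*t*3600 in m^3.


V = 0.5*(124.0 - 15.3)*19*3600 + 15.3*19*3600 = 4.7641e+06 m^3


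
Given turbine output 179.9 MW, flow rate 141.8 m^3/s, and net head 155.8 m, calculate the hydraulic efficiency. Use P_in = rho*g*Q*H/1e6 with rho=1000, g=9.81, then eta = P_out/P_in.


P_in = 1000 * 9.81 * 141.8 * 155.8 / 1e6 = 216.7268 MW
eta = 179.9 / 216.7268 = 0.8301


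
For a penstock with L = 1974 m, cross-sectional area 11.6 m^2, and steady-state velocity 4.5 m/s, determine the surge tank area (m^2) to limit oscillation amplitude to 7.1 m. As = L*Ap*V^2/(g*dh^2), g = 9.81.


As = 1974 * 11.6 * 4.5^2 / (9.81 * 7.1^2) = 937.6580 m^2


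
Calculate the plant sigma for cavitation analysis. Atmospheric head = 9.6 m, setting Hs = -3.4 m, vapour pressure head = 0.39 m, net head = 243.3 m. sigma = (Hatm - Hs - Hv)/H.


sigma = (9.6 - (-3.4) - 0.39) / 243.3 = 0.0518


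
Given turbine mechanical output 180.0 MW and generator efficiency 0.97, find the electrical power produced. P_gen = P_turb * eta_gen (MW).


P_gen = 180.0 * 0.97 = 174.6000 MW


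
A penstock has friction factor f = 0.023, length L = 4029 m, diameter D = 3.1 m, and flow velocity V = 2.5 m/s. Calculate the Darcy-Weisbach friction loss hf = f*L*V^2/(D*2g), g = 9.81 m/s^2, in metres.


hf = 0.023 * 4029 * 2.5^2 / (3.1 * 2 * 9.81) = 9.5224 m


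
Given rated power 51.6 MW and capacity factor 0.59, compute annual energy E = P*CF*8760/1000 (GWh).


E = 51.6 * 0.59 * 8760 / 1000 = 266.6894 GWh


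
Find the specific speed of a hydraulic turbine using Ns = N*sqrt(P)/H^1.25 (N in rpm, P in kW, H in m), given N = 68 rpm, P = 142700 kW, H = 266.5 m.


Ns = 68 * 142700^0.5 / 266.5^1.25 = 23.8561


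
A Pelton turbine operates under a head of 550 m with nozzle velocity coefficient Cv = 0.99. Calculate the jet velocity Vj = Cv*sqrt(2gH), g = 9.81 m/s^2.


Vj = 0.99 * sqrt(2*9.81*550) = 102.8409 m/s


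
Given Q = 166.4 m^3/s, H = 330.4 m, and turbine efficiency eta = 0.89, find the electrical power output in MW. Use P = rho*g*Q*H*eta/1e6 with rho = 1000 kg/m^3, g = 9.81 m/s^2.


P = 1000 * 9.81 * 166.4 * 330.4 * 0.89 / 1e6 = 480.0123 MW


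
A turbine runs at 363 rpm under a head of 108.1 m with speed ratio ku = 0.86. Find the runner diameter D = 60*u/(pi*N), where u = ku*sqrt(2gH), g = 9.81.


u = 0.86 * sqrt(2*9.81*108.1) = 39.6060 m/s
D = 60 * 39.6060 / (pi * 363) = 2.0838 m


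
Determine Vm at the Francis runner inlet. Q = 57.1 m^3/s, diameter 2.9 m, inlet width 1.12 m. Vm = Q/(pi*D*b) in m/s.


Vm = 57.1 / (pi * 2.9 * 1.12) = 5.5959 m/s


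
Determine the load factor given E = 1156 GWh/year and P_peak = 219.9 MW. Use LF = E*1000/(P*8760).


LF = 1156 * 1000 / (219.9 * 8760) = 0.6001


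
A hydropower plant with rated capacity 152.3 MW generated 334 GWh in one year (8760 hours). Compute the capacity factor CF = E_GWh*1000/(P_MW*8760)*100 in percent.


CF = 334 * 1000 / (152.3 * 8760) * 100 = 25.0347 %


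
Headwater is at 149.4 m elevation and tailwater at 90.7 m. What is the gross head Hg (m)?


Hg = 149.4 - 90.7 = 58.7000 m


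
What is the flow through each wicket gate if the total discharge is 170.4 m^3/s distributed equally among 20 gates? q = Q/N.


q = 170.4 / 20 = 8.5200 m^3/s


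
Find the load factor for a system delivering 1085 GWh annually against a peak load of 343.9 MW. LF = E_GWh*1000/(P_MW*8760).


LF = 1085 * 1000 / (343.9 * 8760) = 0.3602


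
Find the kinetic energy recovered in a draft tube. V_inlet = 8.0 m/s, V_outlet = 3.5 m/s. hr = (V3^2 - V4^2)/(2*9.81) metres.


hr = (8.0^2 - 3.5^2) / (2*9.81) = 2.6376 m


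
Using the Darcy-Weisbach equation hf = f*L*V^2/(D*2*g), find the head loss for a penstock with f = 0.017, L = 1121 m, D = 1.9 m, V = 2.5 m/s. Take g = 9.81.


hf = 0.017 * 1121 * 2.5^2 / (1.9 * 2 * 9.81) = 3.1951 m


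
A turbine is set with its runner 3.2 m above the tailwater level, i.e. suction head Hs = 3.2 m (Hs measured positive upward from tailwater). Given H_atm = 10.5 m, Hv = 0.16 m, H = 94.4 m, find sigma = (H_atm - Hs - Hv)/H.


sigma = (10.5 - 3.2 - 0.16) / 94.4 = 0.0756


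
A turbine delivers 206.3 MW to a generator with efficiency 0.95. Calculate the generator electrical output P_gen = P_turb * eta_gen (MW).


P_gen = 206.3 * 0.95 = 195.9850 MW


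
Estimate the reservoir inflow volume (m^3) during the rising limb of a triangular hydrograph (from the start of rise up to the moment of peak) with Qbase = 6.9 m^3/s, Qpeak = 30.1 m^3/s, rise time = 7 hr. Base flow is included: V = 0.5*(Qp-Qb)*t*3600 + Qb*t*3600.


V = 0.5*(30.1 - 6.9)*7*3600 + 6.9*7*3600 = 466200.0000 m^3


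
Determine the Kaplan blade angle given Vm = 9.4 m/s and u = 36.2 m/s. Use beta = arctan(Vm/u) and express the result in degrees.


beta = arctan(9.4 / 36.2) = 14.5564 degrees


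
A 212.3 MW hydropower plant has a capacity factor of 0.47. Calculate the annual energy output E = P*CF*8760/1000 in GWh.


E = 212.3 * 0.47 * 8760 / 1000 = 874.0816 GWh


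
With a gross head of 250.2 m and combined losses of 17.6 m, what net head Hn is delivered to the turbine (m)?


Hn = 250.2 - 17.6 = 232.6000 m


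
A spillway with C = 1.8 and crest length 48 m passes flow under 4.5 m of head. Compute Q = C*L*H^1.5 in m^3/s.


Q = 1.8 * 48 * 4.5^1.5 = 824.7693 m^3/s


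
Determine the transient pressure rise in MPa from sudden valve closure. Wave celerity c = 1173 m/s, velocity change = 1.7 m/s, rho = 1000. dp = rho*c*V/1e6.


dp = 1000 * 1173 * 1.7 / 1e6 = 1.9941 MPa


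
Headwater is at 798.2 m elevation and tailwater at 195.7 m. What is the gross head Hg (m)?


Hg = 798.2 - 195.7 = 602.5000 m


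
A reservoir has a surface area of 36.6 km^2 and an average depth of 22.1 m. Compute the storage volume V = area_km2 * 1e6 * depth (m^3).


V = 36.6 * 1e6 * 22.1 = 8.0886e+08 m^3


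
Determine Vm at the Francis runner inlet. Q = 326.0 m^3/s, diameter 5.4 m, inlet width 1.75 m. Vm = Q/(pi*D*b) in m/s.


Vm = 326.0 / (pi * 5.4 * 1.75) = 10.9808 m/s


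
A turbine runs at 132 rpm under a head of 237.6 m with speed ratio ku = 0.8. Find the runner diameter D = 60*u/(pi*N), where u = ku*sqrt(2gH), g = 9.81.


u = 0.8 * sqrt(2*9.81*237.6) = 54.6214 m/s
D = 60 * 54.6214 / (pi * 132) = 7.9030 m


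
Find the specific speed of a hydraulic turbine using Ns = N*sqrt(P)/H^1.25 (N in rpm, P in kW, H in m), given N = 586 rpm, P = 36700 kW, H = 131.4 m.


Ns = 586 * 36700^0.5 / 131.4^1.25 = 252.3402


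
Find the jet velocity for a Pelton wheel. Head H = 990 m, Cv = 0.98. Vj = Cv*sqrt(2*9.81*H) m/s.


Vj = 0.98 * sqrt(2*9.81*990) = 136.5819 m/s


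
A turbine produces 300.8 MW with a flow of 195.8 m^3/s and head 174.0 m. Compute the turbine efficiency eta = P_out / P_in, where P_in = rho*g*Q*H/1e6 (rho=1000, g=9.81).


P_in = 1000 * 9.81 * 195.8 * 174.0 / 1e6 = 334.2189 MW
eta = 300.8 / 334.2189 = 0.9000


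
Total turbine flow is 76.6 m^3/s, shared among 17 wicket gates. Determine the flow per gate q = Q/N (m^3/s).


q = 76.6 / 17 = 4.5059 m^3/s


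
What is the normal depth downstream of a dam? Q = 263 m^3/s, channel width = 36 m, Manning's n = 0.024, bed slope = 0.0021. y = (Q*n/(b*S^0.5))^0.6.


y = (263 * 0.024 / (36 * 0.0021^0.5))^0.6 = 2.2369 m


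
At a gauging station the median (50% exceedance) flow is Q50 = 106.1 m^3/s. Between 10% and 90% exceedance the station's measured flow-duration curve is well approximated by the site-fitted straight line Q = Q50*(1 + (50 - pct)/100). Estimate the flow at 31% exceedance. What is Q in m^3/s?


Q = 106.1 * (1 + (50 - 31)/100) = 126.2590 m^3/s


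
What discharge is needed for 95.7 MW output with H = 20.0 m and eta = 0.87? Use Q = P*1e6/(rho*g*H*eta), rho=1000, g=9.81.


Q = 95.7 * 1e6 / (1000 * 9.81 * 20.0 * 0.87) = 560.6524 m^3/s


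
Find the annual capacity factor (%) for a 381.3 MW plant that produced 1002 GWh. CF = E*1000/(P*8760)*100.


CF = 1002 * 1000 / (381.3 * 8760) * 100 = 29.9983 %


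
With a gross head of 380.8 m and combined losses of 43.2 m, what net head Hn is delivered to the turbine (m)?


Hn = 380.8 - 43.2 = 337.6000 m


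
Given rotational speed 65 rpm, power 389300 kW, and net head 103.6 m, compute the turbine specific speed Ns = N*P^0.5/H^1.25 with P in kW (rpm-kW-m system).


Ns = 65 * 389300^0.5 / 103.6^1.25 = 122.7032


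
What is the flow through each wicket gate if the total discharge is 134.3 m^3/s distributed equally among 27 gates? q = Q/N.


q = 134.3 / 27 = 4.9741 m^3/s


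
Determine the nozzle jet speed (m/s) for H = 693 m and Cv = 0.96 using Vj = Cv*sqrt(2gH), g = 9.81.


Vj = 0.96 * sqrt(2*9.81*693) = 111.9405 m/s


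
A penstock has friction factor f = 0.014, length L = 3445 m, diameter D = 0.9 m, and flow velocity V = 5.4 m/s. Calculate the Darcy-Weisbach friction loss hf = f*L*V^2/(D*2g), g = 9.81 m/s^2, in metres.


hf = 0.014 * 3445 * 5.4^2 / (0.9 * 2 * 9.81) = 79.6459 m


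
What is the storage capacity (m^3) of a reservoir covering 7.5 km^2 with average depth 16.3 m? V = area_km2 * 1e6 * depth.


V = 7.5 * 1e6 * 16.3 = 1.2225e+08 m^3


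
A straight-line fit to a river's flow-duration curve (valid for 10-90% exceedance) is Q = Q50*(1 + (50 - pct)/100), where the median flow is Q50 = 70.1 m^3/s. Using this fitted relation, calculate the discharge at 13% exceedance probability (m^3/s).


Q = 70.1 * (1 + (50 - 13)/100) = 96.0370 m^3/s


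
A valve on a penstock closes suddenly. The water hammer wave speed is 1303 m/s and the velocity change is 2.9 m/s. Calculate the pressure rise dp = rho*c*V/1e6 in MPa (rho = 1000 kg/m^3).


dp = 1000 * 1303 * 2.9 / 1e6 = 3.7787 MPa


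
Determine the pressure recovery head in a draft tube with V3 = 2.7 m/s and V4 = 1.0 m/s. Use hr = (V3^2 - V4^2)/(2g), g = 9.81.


hr = (2.7^2 - 1.0^2) / (2*9.81) = 0.3206 m


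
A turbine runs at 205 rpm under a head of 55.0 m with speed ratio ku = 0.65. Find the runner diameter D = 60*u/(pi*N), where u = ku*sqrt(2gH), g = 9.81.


u = 0.65 * sqrt(2*9.81*55.0) = 21.3523 m/s
D = 60 * 21.3523 / (pi * 205) = 1.9893 m


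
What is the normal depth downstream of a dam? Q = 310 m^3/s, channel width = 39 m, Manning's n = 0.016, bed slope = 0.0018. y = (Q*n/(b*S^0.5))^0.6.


y = (310 * 0.016 / (39 * 0.0018^0.5))^0.6 = 1.9323 m


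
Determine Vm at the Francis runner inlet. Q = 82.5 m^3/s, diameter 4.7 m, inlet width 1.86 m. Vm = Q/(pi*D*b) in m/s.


Vm = 82.5 / (pi * 4.7 * 1.86) = 3.0040 m/s


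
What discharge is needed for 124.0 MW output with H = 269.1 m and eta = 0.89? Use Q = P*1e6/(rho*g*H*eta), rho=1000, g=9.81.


Q = 124.0 * 1e6 / (1000 * 9.81 * 269.1 * 0.89) = 52.7775 m^3/s


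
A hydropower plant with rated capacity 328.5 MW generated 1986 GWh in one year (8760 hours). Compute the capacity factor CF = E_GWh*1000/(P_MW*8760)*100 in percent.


CF = 1986 * 1000 / (328.5 * 8760) * 100 = 69.0144 %


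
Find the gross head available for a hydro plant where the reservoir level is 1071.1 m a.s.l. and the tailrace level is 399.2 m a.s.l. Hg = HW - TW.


Hg = 1071.1 - 399.2 = 671.9000 m


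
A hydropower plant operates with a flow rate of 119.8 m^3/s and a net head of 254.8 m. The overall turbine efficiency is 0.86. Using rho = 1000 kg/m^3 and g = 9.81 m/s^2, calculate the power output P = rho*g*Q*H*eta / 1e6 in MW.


P = 1000 * 9.81 * 119.8 * 254.8 * 0.86 / 1e6 = 257.5276 MW


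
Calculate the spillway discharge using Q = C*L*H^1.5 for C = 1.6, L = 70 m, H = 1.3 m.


Q = 1.6 * 70 * 1.3^1.5 = 166.0095 m^3/s


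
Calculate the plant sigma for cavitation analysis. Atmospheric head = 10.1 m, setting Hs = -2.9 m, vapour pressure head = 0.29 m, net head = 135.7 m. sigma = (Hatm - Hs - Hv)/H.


sigma = (10.1 - (-2.9) - 0.29) / 135.7 = 0.0937


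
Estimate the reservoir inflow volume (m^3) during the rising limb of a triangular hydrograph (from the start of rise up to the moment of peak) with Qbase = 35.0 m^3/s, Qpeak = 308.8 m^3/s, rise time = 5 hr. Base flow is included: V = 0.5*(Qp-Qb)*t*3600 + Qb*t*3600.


V = 0.5*(308.8 - 35.0)*5*3600 + 35.0*5*3600 = 3.0942e+06 m^3


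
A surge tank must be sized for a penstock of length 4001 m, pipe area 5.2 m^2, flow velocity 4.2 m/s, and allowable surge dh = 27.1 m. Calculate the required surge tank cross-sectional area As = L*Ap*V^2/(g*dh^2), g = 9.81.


As = 4001 * 5.2 * 4.2^2 / (9.81 * 27.1^2) = 50.9405 m^2


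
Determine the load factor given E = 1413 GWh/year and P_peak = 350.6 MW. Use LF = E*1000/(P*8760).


LF = 1413 * 1000 / (350.6 * 8760) = 0.4601


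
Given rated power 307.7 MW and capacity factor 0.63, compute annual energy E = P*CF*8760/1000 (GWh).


E = 307.7 * 0.63 * 8760 / 1000 = 1698.1348 GWh


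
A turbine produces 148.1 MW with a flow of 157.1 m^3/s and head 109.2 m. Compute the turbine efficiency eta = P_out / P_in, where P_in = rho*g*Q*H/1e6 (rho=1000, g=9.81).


P_in = 1000 * 9.81 * 157.1 * 109.2 / 1e6 = 168.2937 MW
eta = 148.1 / 168.2937 = 0.8800


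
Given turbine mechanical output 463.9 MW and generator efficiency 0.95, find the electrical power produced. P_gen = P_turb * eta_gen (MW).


P_gen = 463.9 * 0.95 = 440.7050 MW


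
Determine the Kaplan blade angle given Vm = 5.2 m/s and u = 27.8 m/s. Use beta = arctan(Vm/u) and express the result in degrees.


beta = arctan(5.2 / 27.8) = 10.5948 degrees


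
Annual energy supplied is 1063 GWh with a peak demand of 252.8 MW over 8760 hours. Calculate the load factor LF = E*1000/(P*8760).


LF = 1063 * 1000 / (252.8 * 8760) = 0.4800


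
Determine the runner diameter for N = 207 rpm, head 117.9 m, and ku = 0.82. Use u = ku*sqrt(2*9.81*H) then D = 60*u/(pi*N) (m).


u = 0.82 * sqrt(2*9.81*117.9) = 39.4385 m/s
D = 60 * 39.4385 / (pi * 207) = 3.6387 m


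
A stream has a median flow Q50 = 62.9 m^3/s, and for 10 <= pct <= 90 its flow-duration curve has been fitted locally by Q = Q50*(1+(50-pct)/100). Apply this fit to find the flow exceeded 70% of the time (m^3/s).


Q = 62.9 * (1 + (50 - 70)/100) = 50.3200 m^3/s


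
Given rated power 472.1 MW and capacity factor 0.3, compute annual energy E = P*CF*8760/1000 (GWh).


E = 472.1 * 0.3 * 8760 / 1000 = 1240.6788 GWh


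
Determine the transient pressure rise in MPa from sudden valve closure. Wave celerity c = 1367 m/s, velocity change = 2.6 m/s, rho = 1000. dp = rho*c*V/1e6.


dp = 1000 * 1367 * 2.6 / 1e6 = 3.5542 MPa


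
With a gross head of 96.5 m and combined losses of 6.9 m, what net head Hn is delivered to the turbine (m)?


Hn = 96.5 - 6.9 = 89.6000 m


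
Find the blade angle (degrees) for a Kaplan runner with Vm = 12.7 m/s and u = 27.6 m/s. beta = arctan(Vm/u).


beta = arctan(12.7 / 27.6) = 24.7093 degrees


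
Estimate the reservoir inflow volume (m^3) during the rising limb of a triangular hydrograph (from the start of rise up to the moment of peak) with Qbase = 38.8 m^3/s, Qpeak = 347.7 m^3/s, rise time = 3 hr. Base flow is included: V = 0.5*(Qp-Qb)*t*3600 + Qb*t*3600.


V = 0.5*(347.7 - 38.8)*3*3600 + 38.8*3*3600 = 2.0871e+06 m^3


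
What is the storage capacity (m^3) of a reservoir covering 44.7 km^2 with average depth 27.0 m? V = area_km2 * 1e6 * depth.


V = 44.7 * 1e6 * 27.0 = 1.2069e+09 m^3


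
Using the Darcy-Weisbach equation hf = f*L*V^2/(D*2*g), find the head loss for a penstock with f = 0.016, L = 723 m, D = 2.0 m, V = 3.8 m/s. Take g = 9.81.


hf = 0.016 * 723 * 3.8^2 / (2.0 * 2 * 9.81) = 4.2569 m


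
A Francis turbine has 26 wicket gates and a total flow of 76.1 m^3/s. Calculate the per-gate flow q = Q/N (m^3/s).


q = 76.1 / 26 = 2.9269 m^3/s


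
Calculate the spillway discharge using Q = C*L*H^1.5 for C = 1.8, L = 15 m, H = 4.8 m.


Q = 1.8 * 15 * 4.8^1.5 = 283.9394 m^3/s


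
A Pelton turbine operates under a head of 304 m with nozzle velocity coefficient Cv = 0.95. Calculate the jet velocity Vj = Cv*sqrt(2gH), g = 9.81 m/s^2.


Vj = 0.95 * sqrt(2*9.81*304) = 73.3685 m/s


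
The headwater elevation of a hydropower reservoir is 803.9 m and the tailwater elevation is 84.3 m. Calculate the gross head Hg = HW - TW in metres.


Hg = 803.9 - 84.3 = 719.6000 m


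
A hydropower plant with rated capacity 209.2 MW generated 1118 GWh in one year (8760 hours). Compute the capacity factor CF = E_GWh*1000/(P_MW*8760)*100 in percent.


CF = 1118 * 1000 / (209.2 * 8760) * 100 = 61.0065 %


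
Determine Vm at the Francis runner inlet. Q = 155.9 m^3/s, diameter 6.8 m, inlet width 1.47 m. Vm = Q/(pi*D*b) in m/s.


Vm = 155.9 / (pi * 6.8 * 1.47) = 4.9644 m/s


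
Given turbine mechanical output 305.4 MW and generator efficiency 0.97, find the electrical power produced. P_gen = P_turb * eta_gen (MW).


P_gen = 305.4 * 0.97 = 296.2380 MW


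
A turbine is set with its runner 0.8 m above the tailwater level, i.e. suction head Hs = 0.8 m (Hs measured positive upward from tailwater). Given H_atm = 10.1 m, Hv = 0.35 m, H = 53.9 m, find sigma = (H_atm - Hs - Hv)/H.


sigma = (10.1 - 0.8 - 0.35) / 53.9 = 0.1660


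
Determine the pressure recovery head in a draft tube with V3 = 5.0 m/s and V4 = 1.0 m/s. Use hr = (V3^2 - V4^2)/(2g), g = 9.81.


hr = (5.0^2 - 1.0^2) / (2*9.81) = 1.2232 m


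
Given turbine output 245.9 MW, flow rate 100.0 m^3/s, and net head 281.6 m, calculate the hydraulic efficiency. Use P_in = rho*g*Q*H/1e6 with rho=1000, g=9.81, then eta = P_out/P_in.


P_in = 1000 * 9.81 * 100.0 * 281.6 / 1e6 = 276.2496 MW
eta = 245.9 / 276.2496 = 0.8901


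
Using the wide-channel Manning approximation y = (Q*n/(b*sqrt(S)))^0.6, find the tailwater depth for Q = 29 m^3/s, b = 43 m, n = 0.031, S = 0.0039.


y = (29 * 0.031 / (43 * 0.0039^0.5))^0.6 = 0.5186 m


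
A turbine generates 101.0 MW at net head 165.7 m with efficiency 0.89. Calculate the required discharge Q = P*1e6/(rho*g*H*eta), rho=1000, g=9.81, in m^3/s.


Q = 101.0 * 1e6 / (1000 * 9.81 * 165.7 * 0.89) = 69.8136 m^3/s


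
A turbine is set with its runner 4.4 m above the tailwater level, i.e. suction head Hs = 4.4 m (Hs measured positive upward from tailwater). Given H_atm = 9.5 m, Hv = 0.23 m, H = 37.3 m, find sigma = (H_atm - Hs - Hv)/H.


sigma = (9.5 - 4.4 - 0.23) / 37.3 = 0.1306


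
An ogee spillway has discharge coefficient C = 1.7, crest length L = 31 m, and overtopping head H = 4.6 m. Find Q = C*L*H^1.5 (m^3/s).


Q = 1.7 * 31 * 4.6^1.5 = 519.9330 m^3/s


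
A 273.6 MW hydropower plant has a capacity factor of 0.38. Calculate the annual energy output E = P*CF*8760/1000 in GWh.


E = 273.6 * 0.38 * 8760 / 1000 = 910.7597 GWh


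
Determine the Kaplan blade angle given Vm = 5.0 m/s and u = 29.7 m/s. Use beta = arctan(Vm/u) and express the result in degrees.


beta = arctan(5.0 / 29.7) = 9.5561 degrees


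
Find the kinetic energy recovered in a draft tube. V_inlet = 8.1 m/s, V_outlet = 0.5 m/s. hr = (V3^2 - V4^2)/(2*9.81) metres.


hr = (8.1^2 - 0.5^2) / (2*9.81) = 3.3313 m


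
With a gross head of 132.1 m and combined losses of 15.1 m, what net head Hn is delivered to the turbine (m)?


Hn = 132.1 - 15.1 = 117.0000 m


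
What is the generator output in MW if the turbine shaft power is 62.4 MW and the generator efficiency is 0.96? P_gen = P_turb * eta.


P_gen = 62.4 * 0.96 = 59.9040 MW


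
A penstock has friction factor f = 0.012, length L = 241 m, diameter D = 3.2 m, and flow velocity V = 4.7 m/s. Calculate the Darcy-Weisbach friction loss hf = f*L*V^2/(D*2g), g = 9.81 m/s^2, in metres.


hf = 0.012 * 241 * 4.7^2 / (3.2 * 2 * 9.81) = 1.0175 m


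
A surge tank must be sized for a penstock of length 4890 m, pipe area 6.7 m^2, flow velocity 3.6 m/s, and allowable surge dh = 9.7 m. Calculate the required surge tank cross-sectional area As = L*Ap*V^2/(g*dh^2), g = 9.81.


As = 4890 * 6.7 * 3.6^2 / (9.81 * 9.7^2) = 460.0194 m^2


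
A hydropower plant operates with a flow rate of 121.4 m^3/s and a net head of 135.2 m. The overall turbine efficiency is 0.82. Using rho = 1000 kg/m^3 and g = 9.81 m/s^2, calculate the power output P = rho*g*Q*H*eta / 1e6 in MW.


P = 1000 * 9.81 * 121.4 * 135.2 * 0.82 / 1e6 = 132.0317 MW


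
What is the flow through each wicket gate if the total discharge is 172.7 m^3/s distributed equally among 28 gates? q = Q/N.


q = 172.7 / 28 = 6.1679 m^3/s


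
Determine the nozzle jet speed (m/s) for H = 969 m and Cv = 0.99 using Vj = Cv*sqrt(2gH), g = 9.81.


Vj = 0.99 * sqrt(2*9.81*969) = 136.5044 m/s


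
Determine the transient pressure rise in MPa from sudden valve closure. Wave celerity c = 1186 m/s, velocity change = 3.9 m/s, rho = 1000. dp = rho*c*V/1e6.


dp = 1000 * 1186 * 3.9 / 1e6 = 4.6254 MPa


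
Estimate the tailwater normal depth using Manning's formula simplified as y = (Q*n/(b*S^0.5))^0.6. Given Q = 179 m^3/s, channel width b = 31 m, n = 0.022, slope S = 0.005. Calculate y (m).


y = (179 * 0.022 / (31 * 0.005^0.5))^0.6 = 1.4212 m


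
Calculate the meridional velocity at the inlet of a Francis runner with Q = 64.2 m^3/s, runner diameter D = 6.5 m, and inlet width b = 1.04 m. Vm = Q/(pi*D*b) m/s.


Vm = 64.2 / (pi * 6.5 * 1.04) = 3.0230 m/s


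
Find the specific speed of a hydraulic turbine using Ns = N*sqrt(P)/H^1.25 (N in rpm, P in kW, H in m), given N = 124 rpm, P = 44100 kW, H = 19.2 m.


Ns = 124 * 44100^0.5 / 19.2^1.25 = 647.9096


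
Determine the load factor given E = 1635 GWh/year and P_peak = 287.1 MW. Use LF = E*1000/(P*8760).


LF = 1635 * 1000 / (287.1 * 8760) = 0.6501


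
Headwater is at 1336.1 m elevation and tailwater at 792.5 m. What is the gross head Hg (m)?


Hg = 1336.1 - 792.5 = 543.6000 m


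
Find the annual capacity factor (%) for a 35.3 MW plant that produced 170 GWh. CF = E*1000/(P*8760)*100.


CF = 170 * 1000 / (35.3 * 8760) * 100 = 54.9756 %


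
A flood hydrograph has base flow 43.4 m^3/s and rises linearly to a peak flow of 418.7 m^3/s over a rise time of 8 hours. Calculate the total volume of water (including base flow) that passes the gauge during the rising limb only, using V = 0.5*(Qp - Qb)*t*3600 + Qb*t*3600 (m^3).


V = 0.5*(418.7 - 43.4)*8*3600 + 43.4*8*3600 = 6.6542e+06 m^3


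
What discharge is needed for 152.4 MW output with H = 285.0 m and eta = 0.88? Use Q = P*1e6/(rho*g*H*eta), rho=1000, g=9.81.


Q = 152.4 * 1e6 / (1000 * 9.81 * 285.0 * 0.88) = 61.9425 m^3/s


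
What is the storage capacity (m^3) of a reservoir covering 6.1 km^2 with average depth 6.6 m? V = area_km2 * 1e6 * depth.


V = 6.1 * 1e6 * 6.6 = 4.0260e+07 m^3


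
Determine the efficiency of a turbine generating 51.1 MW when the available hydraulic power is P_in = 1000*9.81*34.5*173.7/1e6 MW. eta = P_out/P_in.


P_in = 1000 * 9.81 * 34.5 * 173.7 / 1e6 = 58.7879 MW
eta = 51.1 / 58.7879 = 0.8692


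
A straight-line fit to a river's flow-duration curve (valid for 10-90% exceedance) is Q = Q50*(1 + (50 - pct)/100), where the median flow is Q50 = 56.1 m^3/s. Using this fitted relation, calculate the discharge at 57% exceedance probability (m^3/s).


Q = 56.1 * (1 + (50 - 57)/100) = 52.1730 m^3/s


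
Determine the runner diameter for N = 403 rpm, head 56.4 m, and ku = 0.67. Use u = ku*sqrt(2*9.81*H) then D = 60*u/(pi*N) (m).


u = 0.67 * sqrt(2*9.81*56.4) = 22.2876 m/s
D = 60 * 22.2876 / (pi * 403) = 1.0562 m


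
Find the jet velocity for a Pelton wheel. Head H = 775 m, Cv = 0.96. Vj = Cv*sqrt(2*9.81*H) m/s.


Vj = 0.96 * sqrt(2*9.81*775) = 118.3782 m/s


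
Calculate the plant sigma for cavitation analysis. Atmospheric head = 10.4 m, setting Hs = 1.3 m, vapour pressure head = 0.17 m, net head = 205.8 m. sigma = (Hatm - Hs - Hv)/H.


sigma = (10.4 - 1.3 - 0.17) / 205.8 = 0.0434


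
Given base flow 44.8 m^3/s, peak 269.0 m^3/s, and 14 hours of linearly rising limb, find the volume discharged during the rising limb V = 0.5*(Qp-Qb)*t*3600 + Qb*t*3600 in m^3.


V = 0.5*(269.0 - 44.8)*14*3600 + 44.8*14*3600 = 7.9078e+06 m^3


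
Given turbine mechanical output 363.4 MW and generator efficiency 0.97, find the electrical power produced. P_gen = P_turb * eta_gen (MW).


P_gen = 363.4 * 0.97 = 352.4980 MW


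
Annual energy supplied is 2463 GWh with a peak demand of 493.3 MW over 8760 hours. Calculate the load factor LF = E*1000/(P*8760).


LF = 2463 * 1000 / (493.3 * 8760) = 0.5700


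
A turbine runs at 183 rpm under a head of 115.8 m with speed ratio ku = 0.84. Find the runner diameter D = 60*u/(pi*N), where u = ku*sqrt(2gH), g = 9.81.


u = 0.84 * sqrt(2*9.81*115.8) = 40.0390 m/s
D = 60 * 40.0390 / (pi * 183) = 4.1786 m


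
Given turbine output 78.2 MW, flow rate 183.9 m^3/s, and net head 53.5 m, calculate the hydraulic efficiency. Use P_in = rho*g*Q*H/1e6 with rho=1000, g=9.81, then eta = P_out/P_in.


P_in = 1000 * 9.81 * 183.9 * 53.5 / 1e6 = 96.5172 MW
eta = 78.2 / 96.5172 = 0.8102


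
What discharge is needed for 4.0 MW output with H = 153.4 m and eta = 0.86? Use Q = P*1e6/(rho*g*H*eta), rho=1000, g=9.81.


Q = 4.0 * 1e6 / (1000 * 9.81 * 153.4 * 0.86) = 3.0908 m^3/s


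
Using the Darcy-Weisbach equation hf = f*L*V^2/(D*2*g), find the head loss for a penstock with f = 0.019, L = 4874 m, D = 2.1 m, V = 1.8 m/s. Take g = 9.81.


hf = 0.019 * 4874 * 1.8^2 / (2.1 * 2 * 9.81) = 7.2823 m


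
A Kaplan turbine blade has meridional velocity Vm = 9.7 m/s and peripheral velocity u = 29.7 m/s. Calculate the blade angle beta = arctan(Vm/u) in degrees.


beta = arctan(9.7 / 29.7) = 18.0870 degrees


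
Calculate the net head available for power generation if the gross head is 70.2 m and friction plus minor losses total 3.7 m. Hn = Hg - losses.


Hn = 70.2 - 3.7 = 66.5000 m


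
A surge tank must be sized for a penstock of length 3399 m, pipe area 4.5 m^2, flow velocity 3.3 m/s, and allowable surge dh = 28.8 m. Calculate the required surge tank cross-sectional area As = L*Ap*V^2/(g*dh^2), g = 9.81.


As = 3399 * 4.5 * 3.3^2 / (9.81 * 28.8^2) = 20.4709 m^2


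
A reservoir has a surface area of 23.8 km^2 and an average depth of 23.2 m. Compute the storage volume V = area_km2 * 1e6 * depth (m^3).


V = 23.8 * 1e6 * 23.2 = 5.5216e+08 m^3
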